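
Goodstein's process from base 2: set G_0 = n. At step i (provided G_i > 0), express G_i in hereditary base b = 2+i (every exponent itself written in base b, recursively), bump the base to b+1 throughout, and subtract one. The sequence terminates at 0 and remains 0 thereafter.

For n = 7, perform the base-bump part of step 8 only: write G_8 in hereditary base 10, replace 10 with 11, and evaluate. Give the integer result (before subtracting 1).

step 0: 7 = 2^2 + 2 + 1; sub 3 for 2: 3^3 + 3 + 1; = 31; G_1 = 31−1 = 30
step 1: 30 = 3^3 + 3; sub 4 for 3: 4^4 + 4; = 260; G_2 = 260−1 = 259
step 2: 259 = 4^4 + 3; sub 5 for 4: 5^5 + 3; = 3128; G_3 = 3128−1 = 3127
step 3: 3127 = 5^5 + 2; sub 6 for 5: 6^6 + 2; = 46658; G_4 = 46658−1 = 46657
step 4: 46657 = 6^6 + 1; sub 7 for 6: 7^7 + 1; = 823544; G_5 = 823544−1 = 823543
step 5: 823543 = 7^7; sub 8 for 7: 8^8; = 16777216; G_6 = 16777216−1 = 16777215
step 6: 16777215 = 7·8^7 + 7·8^6 + 7·8^5 + 7·8^4 + 7·8^3 + 7·8^2 + 7·8 + 7; sub 9 for 8: 7·9^7 + 7·9^6 + 7·9^5 + 7·9^4 + 7·9^3 + 7·9^2 + 7·9 + 7; = 37665880; G_7 = 37665880−1 = 37665879
step 7: 37665879 = 7·9^7 + 7·9^6 + 7·9^5 + 7·9^4 + 7·9^3 + 7·9^2 + 7·9 + 6; sub 10 for 9: 7·10^7 + 7·10^6 + 7·10^5 + 7·10^4 + 7·10^3 + 7·10^2 + 7·10 + 6; = 77777776; G_8 = 77777776−1 = 77777775

150051214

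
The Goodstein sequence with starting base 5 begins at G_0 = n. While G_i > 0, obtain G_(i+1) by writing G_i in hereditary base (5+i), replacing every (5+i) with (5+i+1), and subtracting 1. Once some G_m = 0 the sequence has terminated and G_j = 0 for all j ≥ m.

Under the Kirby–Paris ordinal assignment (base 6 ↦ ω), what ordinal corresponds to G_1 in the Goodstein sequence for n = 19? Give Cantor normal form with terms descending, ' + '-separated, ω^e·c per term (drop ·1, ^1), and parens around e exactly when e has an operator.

G_0=19  [base 5] 3·5 + 4  →[5↦6]→  3·6 + 4 = 22  −1 ⇒ G_1=21
G_1=21  [base 6] 3·6 + 3  →[6↦7]→  3·7 + 3 = 24  −1 ⇒ G_2=23

ω·3 + 3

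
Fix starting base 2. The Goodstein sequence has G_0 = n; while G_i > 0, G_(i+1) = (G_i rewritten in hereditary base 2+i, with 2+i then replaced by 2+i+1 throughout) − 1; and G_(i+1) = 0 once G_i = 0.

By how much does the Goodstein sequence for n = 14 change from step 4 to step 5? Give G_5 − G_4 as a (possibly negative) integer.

[0] 14 ≡ 2^(2 + 1) + 2^2 + 2 (base 2). Lift 3: 111. −1: 110.
[1] 110 ≡ 3^(3 + 1) + 3^3 + 2 (base 3). Lift 4: 1282. −1: 1281.
[2] 1281 ≡ 4^(4 + 1) + 4^4 + 1 (base 4). Lift 5: 18751. −1: 18750.
[3] 18750 ≡ 5^(5 + 1) + 5^5 (base 5). Lift 6: 326592. −1: 326591.
[4] 326591 ≡ 6^(6 + 1) + 5·6^5 + 5·6^4 + 5·6^3 + 5·6^2 + 5·6 + 5 (base 6). Lift 7: 5862841. −1: 5862840.

5536249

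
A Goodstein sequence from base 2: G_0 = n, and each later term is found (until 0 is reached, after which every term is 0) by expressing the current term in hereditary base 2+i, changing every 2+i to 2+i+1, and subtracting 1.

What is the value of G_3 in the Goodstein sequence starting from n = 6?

3125

G_0=6  [base 2] 2^2 + 2  →[2↦3]→  3^3 + 3 = 30  −1 ⇒ G_1=29
G_1=29  [base 3] 3^3 + 2  →[3↦4]→  4^4 + 2 = 258  −1 ⇒ G_2=257
G_2=257  [base 4] 4^4 + 1  →[4↦5]→  5^5 + 1 = 3126  −1 ⇒ G_3=3125
G_3=3125  [base 5] 5^5  →[5↦6]→  6^6 = 46656  −1 ⇒ G_4=46655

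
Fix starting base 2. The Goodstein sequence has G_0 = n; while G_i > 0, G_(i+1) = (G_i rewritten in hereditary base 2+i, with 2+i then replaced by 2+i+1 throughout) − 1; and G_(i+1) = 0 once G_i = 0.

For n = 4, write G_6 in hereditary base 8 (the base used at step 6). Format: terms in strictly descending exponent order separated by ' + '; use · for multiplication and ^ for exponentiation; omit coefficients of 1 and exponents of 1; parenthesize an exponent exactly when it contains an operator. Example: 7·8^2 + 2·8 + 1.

2·8^2 + 8 + 3

base 2: 4 = 2^2; at 3: 3^3 = 27; next = 26
base 3: 26 = 2·3^2 + 2·3 + 2; at 4: 2·4^2 + 2·4 + 2 = 42; next = 41
base 4: 41 = 2·4^2 + 2·4 + 1; at 5: 2·5^2 + 2·5 + 1 = 61; next = 60
base 5: 60 = 2·5^2 + 2·5; at 6: 2·6^2 + 2·6 = 84; next = 83
base 6: 83 = 2·6^2 + 6 + 5; at 7: 2·7^2 + 7 + 5 = 110; next = 109
base 7: 109 = 2·7^2 + 7 + 4; at 8: 2·8^2 + 8 + 4 = 140; next = 139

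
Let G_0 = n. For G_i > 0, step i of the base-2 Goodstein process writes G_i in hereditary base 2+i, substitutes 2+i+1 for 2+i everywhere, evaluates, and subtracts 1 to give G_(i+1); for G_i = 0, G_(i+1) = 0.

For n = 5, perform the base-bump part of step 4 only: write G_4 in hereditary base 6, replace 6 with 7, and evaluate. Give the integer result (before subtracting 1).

1198

G_0 = 5. HB_2(5) = 2^2 + 1. Bump = 28. G_1 = 27.
G_1 = 27. HB_3(27) = 3^3. Bump = 256. G_2 = 255.
G_2 = 255. HB_4(255) = 3·4^3 + 3·4^2 + 3·4 + 3. Bump = 468. G_3 = 467.
G_3 = 467. HB_5(467) = 3·5^3 + 3·5^2 + 3·5 + 2. Bump = 776. G_4 = 775.
G_4 = 775. HB_6(775) = 3·6^3 + 3·6^2 + 3·6 + 1. Bump = 1198. G_5 = 1197.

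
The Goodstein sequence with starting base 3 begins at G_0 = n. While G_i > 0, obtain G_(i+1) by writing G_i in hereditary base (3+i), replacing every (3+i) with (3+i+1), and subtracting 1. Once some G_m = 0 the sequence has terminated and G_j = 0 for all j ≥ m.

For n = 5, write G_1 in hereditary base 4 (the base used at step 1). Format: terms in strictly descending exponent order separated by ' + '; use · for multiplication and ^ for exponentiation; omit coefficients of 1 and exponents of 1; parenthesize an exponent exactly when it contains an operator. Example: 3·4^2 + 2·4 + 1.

step 0: 5 = 3 + 2; sub 4 for 3: 4 + 2; = 6; G_1 = 6−1 = 5
step 1: 5 = 4 + 1; sub 5 for 4: 5 + 1; = 6; G_2 = 6−1 = 5

4 + 1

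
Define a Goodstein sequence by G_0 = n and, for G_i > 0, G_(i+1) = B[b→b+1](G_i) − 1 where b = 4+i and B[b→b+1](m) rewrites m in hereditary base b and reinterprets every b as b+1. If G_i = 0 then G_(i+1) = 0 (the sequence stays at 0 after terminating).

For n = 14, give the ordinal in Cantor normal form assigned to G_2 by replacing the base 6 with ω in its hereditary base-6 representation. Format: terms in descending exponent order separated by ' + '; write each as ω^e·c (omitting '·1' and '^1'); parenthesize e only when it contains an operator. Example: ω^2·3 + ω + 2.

G_0=14  [base 4] 3·4 + 2  →[4↦5]→  3·5 + 2 = 17  −1 ⇒ G_1=16
G_1=16  [base 5] 3·5 + 1  →[5↦6]→  3·6 + 1 = 19  −1 ⇒ G_2=18
G_2=18  [base 6] 3·6  →[6↦7]→  3·7 = 21  −1 ⇒ G_3=20

ω·3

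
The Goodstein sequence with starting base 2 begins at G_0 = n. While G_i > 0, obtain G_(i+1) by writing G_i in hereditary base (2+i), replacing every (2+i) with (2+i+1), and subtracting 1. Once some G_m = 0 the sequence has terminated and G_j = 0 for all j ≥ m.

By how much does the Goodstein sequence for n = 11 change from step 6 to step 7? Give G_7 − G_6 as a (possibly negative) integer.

G_0 = 11. HB_2(11) = 2^(2 + 1) + 2 + 1. Bump = 85. G_1 = 84.
G_1 = 84. HB_3(84) = 3^(3 + 1) + 3. Bump = 1028. G_2 = 1027.
G_2 = 1027. HB_4(1027) = 4^(4 + 1) + 3. Bump = 15628. G_3 = 15627.
G_3 = 15627. HB_5(15627) = 5^(5 + 1) + 2. Bump = 279938. G_4 = 279937.
G_4 = 279937. HB_6(279937) = 6^(6 + 1) + 1. Bump = 5764802. G_5 = 5764801.
G_5 = 5764801. HB_7(5764801) = 7^(7 + 1). Bump = 134217728. G_6 = 134217727.
G_6 = 134217727. HB_8(134217727) = 7·8^8 + 7·8^7 + 7·8^6 + 7·8^5 + 7·8^4 + 7·8^3 + 7·8^2 + 7·8 + 7. Bump = 2749609303. G_7 = 2749609302.

2615391575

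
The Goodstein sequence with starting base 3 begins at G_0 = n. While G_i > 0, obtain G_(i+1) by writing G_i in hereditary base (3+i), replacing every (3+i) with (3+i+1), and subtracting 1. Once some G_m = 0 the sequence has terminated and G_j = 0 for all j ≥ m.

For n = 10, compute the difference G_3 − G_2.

3

G_0=10  [base 3] 3^2 + 1  →[3↦4]→  4^2 + 1 = 17  −1 ⇒ G_1=16
G_1=16  [base 4] 4^2  →[4↦5]→  5^2 = 25  −1 ⇒ G_2=24
G_2=24  [base 5] 4·5 + 4  →[5↦6]→  4·6 + 4 = 28  −1 ⇒ G_3=27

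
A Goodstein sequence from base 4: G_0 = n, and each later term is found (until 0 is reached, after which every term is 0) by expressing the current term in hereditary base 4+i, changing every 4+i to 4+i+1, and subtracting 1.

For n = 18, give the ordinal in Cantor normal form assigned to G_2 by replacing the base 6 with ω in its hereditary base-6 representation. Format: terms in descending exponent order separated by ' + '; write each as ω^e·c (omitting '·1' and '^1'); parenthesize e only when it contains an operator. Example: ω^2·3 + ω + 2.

[0] 18 ≡ 4^2 + 2 (base 4). Lift 5: 27. −1: 26.
[1] 26 ≡ 5^2 + 1 (base 5). Lift 6: 37. −1: 36.
[2] 36 ≡ 6^2 (base 6). Lift 7: 49. −1: 48.

ω^2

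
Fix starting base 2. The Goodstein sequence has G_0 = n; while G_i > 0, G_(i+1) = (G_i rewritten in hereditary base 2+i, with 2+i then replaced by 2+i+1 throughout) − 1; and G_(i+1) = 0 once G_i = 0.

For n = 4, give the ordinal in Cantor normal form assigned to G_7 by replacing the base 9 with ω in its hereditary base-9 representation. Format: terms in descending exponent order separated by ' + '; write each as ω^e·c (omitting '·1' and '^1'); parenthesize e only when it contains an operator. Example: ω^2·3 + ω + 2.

G_0=4  [base 2] 2^2  →[2↦3]→  3^3 = 27  −1 ⇒ G_1=26
G_1=26  [base 3] 2·3^2 + 2·3 + 2  →[3↦4]→  2·4^2 + 2·4 + 2 = 42  −1 ⇒ G_2=41
G_2=41  [base 4] 2·4^2 + 2·4 + 1  →[4↦5]→  2·5^2 + 2·5 + 1 = 61  −1 ⇒ G_3=60
G_3=60  [base 5] 2·5^2 + 2·5  →[5↦6]→  2·6^2 + 2·6 = 84  −1 ⇒ G_4=83
G_4=83  [base 6] 2·6^2 + 6 + 5  →[6↦7]→  2·7^2 + 7 + 5 = 110  −1 ⇒ G_5=109
G_5=109  [base 7] 2·7^2 + 7 + 4  →[7↦8]→  2·8^2 + 8 + 4 = 140  −1 ⇒ G_6=139
G_6=139  [base 8] 2·8^2 + 8 + 3  →[8↦9]→  2·9^2 + 9 + 3 = 174  −1 ⇒ G_7=173
G_7=173  [base 9] 2·9^2 + 9 + 2  →[9↦10]→  2·10^2 + 10 + 2 = 212  −1 ⇒ G_8=211

ω^2·2 + ω + 2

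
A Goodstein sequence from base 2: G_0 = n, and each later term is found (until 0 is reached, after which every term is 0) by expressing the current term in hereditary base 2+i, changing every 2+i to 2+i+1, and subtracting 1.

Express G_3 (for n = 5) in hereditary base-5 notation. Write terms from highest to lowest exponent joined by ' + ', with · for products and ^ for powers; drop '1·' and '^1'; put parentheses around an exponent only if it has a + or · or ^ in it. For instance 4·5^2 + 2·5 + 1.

base 2: 5 = 2^2 + 1; at 3: 3^3 + 1 = 28; next = 27
base 3: 27 = 3^3; at 4: 4^4 = 256; next = 255
base 4: 255 = 3·4^3 + 3·4^2 + 3·4 + 3; at 5: 3·5^3 + 3·5^2 + 3·5 + 3 = 468; next = 467
base 5: 467 = 3·5^3 + 3·5^2 + 3·5 + 2; at 6: 3·6^3 + 3·6^2 + 3·6 + 2 = 776; next = 775

3·5^3 + 3·5^2 + 3·5 + 2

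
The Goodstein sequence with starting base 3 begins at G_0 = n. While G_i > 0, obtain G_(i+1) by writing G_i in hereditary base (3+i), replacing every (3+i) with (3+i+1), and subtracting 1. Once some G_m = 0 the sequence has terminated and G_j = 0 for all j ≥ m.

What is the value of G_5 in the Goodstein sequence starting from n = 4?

G_0=4  [base 3] 3 + 1  →[3↦4]→  4 + 1 = 5  −1 ⇒ G_1=4
G_1=4  [base 4] 4  →[4↦5]→  5 = 5  −1 ⇒ G_2=4
G_2=4  [base 5] 4  →[5↦6]→  4 = 4  −1 ⇒ G_3=3
G_3=3  [base 6] 3  →[6↦7]→  3 = 3  −1 ⇒ G_4=2
G_4=2  [base 7] 2  →[7↦8]→  2 = 2  −1 ⇒ G_5=1
G_5=1  [base 8] 1  →[8↦9]→  1 = 1  −1 ⇒ G_6=0

1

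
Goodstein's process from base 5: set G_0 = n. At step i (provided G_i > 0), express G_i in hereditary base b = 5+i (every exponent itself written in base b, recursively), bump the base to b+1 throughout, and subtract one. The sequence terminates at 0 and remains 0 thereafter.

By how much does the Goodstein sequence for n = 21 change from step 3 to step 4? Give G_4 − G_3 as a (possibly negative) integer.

2

base 5: 21 = 4·5 + 1; at 6: 4·6 + 1 = 25; next = 24
base 6: 24 = 4·6; at 7: 4·7 = 28; next = 27
base 7: 27 = 3·7 + 6; at 8: 3·8 + 6 = 30; next = 29
base 8: 29 = 3·8 + 5; at 9: 3·9 + 5 = 32; next = 31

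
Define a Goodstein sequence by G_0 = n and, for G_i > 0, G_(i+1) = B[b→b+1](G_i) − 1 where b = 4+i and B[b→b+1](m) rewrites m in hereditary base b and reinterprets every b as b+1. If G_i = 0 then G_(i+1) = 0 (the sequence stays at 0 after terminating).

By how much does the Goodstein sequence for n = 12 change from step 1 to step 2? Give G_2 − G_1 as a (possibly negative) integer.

G_0=12  [base 4] 3·4  →[4↦5]→  3·5 = 15  −1 ⇒ G_1=14
G_1=14  [base 5] 2·5 + 4  →[5↦6]→  2·6 + 4 = 16  −1 ⇒ G_2=15

1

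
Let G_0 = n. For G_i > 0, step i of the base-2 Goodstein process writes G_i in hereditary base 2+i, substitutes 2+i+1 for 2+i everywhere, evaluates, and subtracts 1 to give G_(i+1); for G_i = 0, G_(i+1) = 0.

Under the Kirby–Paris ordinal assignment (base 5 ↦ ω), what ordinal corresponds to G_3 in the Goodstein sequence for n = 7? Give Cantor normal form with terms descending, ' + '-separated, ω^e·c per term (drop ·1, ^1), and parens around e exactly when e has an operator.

G_0=7  [base 2] 2^2 + 2 + 1  →[2↦3]→  3^3 + 3 + 1 = 31  −1 ⇒ G_1=30
G_1=30  [base 3] 3^3 + 3  →[3↦4]→  4^4 + 4 = 260  −1 ⇒ G_2=259
G_2=259  [base 4] 4^4 + 3  →[4↦5]→  5^5 + 3 = 3128  −1 ⇒ G_3=3127

ω^ω + 2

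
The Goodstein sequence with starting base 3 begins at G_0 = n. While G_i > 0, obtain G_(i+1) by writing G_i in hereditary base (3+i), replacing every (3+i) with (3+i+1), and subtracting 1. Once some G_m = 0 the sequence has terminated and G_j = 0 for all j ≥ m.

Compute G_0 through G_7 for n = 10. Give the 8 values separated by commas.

10, 16, 24, 27, 30, 33, 36, 39

base 3: 10 = 3^2 + 1; at 4: 4^2 + 1 = 17; next = 16
base 4: 16 = 4^2; at 5: 5^2 = 25; next = 24
base 5: 24 = 4·5 + 4; at 6: 4·6 + 4 = 28; next = 27
base 6: 27 = 4·6 + 3; at 7: 4·7 + 3 = 31; next = 30
base 7: 30 = 4·7 + 2; at 8: 4·8 + 2 = 34; next = 33
base 8: 33 = 4·8 + 1; at 9: 4·9 + 1 = 37; next = 36
base 9: 36 = 4·9; at 10: 4·10 = 40; next = 39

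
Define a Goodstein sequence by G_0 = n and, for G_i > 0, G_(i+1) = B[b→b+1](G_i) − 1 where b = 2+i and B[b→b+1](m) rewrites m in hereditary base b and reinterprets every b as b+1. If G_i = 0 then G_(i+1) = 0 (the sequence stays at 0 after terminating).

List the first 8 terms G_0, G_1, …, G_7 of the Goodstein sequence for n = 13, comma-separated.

13, 108, 1279, 16092, 280711, 5765998, 134219479, 3486786855

13 —HB2→ 2^(2 + 1) + 2^2 + 1 —bump→ 3^(3 + 1) + 3^3 + 1 = 109 —(−1)→ 108
108 —HB3→ 3^(3 + 1) + 3^3 —bump→ 4^(4 + 1) + 4^4 = 1280 —(−1)→ 1279
1279 —HB4→ 4^(4 + 1) + 3·4^3 + 3·4^2 + 3·4 + 3 —bump→ 5^(5 + 1) + 3·5^3 + 3·5^2 + 3·5 + 3 = 16093 —(−1)→ 16092
16092 —HB5→ 5^(5 + 1) + 3·5^3 + 3·5^2 + 3·5 + 2 —bump→ 6^(6 + 1) + 3·6^3 + 3·6^2 + 3·6 + 2 = 280712 —(−1)→ 280711
280711 —HB6→ 6^(6 + 1) + 3·6^3 + 3·6^2 + 3·6 + 1 —bump→ 7^(7 + 1) + 3·7^3 + 3·7^2 + 3·7 + 1 = 5765999 —(−1)→ 5765998
5765998 —HB7→ 7^(7 + 1) + 3·7^3 + 3·7^2 + 3·7 —bump→ 8^(8 + 1) + 3·8^3 + 3·8^2 + 3·8 = 134219480 —(−1)→ 134219479
134219479 —HB8→ 8^(8 + 1) + 3·8^3 + 3·8^2 + 2·8 + 7 —bump→ 9^(9 + 1) + 3·9^3 + 3·9^2 + 2·9 + 7 = 3486786856 —(−1)→ 3486786855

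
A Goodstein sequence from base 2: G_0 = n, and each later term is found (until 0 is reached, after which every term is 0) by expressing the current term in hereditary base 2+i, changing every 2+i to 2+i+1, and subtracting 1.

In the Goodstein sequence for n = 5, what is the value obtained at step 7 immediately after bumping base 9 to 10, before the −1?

5 —HB2→ 2^2 + 1 —bump→ 3^3 + 1 = 28 —(−1)→ 27
27 —HB3→ 3^3 —bump→ 4^4 = 256 —(−1)→ 255
255 —HB4→ 3·4^3 + 3·4^2 + 3·4 + 3 —bump→ 3·5^3 + 3·5^2 + 3·5 + 3 = 468 —(−1)→ 467
467 —HB5→ 3·5^3 + 3·5^2 + 3·5 + 2 —bump→ 3·6^3 + 3·6^2 + 3·6 + 2 = 776 —(−1)→ 775
775 —HB6→ 3·6^3 + 3·6^2 + 3·6 + 1 —bump→ 3·7^3 + 3·7^2 + 3·7 + 1 = 1198 —(−1)→ 1197
1197 —HB7→ 3·7^3 + 3·7^2 + 3·7 —bump→ 3·8^3 + 3·8^2 + 3·8 = 1752 —(−1)→ 1751
1751 —HB8→ 3·8^3 + 3·8^2 + 2·8 + 7 —bump→ 3·9^3 + 3·9^2 + 2·9 + 7 = 2455 —(−1)→ 2454

3326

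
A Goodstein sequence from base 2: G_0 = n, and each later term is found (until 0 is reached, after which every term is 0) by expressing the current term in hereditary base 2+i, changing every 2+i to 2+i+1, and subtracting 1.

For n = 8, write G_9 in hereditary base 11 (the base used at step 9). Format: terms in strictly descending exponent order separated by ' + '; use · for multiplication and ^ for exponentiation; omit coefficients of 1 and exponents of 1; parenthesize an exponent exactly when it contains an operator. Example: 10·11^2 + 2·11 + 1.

step 0: 8 = 2^(2 + 1); sub 3 for 2: 3^(3 + 1); = 81; G_1 = 81−1 = 80
step 1: 80 = 2·3^3 + 2·3^2 + 2·3 + 2; sub 4 for 3: 2·4^4 + 2·4^2 + 2·4 + 2; = 554; G_2 = 554−1 = 553
step 2: 553 = 2·4^4 + 2·4^2 + 2·4 + 1; sub 5 for 4: 2·5^5 + 2·5^2 + 2·5 + 1; = 6311; G_3 = 6311−1 = 6310
step 3: 6310 = 2·5^5 + 2·5^2 + 2·5; sub 6 for 5: 2·6^6 + 2·6^2 + 2·6; = 93396; G_4 = 93396−1 = 93395
step 4: 93395 = 2·6^6 + 2·6^2 + 6 + 5; sub 7 for 6: 2·7^7 + 2·7^2 + 7 + 5; = 1647196; G_5 = 1647196−1 = 1647195
step 5: 1647195 = 2·7^7 + 2·7^2 + 7 + 4; sub 8 for 7: 2·8^8 + 2·8^2 + 8 + 4; = 33554572; G_6 = 33554572−1 = 33554571
step 6: 33554571 = 2·8^8 + 2·8^2 + 8 + 3; sub 9 for 8: 2·9^9 + 2·9^2 + 9 + 3; = 774841152; G_7 = 774841152−1 = 774841151
step 7: 774841151 = 2·9^9 + 2·9^2 + 9 + 2; sub 10 for 9: 2·10^10 + 2·10^2 + 10 + 2; = 20000000212; G_8 = 20000000212−1 = 20000000211
step 8: 20000000211 = 2·10^10 + 2·10^2 + 10 + 1; sub 11 for 10: 2·11^11 + 2·11^2 + 11 + 1; = 570623341476; G_9 = 570623341476−1 = 570623341475

2·11^11 + 2·11^2 + 11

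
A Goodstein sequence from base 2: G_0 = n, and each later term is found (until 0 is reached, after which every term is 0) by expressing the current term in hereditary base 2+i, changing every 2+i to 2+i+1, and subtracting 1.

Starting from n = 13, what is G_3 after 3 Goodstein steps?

i=0: 13 = 2^(2 + 1) + 2^2 + 1 (b=2); 2→3: 3^(3 + 1) + 3^3 + 1 = 109; 109−1 = 108
i=1: 108 = 3^(3 + 1) + 3^3 (b=3); 3→4: 4^(4 + 1) + 4^4 = 1280; 1280−1 = 1279
i=2: 1279 = 4^(4 + 1) + 3·4^3 + 3·4^2 + 3·4 + 3 (b=4); 4→5: 5^(5 + 1) + 3·5^3 + 3·5^2 + 3·5 + 3 = 16093; 16093−1 = 16092

16092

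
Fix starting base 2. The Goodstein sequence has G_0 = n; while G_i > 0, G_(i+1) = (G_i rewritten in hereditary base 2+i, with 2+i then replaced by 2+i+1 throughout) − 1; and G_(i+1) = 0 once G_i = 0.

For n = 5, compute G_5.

1197

[0] 5 ≡ 2^2 + 1 (base 2). Lift 3: 28. −1: 27.
[1] 27 ≡ 3^3 (base 3). Lift 4: 256. −1: 255.
[2] 255 ≡ 3·4^3 + 3·4^2 + 3·4 + 3 (base 4). Lift 5: 468. −1: 467.
[3] 467 ≡ 3·5^3 + 3·5^2 + 3·5 + 2 (base 5). Lift 6: 776. −1: 775.
[4] 775 ≡ 3·6^3 + 3·6^2 + 3·6 + 1 (base 6). Lift 7: 1198. −1: 1197.
[5] 1197 ≡ 3·7^3 + 3·7^2 + 3·7 (base 7). Lift 8: 1752. −1: 1751.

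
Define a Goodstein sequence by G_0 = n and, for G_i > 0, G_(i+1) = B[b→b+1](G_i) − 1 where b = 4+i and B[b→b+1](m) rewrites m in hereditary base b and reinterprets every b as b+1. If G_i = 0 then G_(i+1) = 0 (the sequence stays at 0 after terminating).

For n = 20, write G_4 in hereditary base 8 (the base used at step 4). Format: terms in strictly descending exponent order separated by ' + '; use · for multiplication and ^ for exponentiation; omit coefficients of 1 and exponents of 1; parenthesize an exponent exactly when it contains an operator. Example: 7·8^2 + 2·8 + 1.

G_0=20  [base 4] 4^2 + 4  →[4↦5]→  5^2 + 5 = 30  −1 ⇒ G_1=29
G_1=29  [base 5] 5^2 + 4  →[5↦6]→  6^2 + 4 = 40  −1 ⇒ G_2=39
G_2=39  [base 6] 6^2 + 3  →[6↦7]→  7^2 + 3 = 52  −1 ⇒ G_3=51
G_3=51  [base 7] 7^2 + 2  →[7↦8]→  8^2 + 2 = 66  −1 ⇒ G_4=65
G_4=65  [base 8] 8^2 + 1  →[8↦9]→  9^2 + 1 = 82  −1 ⇒ G_5=81

8^2 + 1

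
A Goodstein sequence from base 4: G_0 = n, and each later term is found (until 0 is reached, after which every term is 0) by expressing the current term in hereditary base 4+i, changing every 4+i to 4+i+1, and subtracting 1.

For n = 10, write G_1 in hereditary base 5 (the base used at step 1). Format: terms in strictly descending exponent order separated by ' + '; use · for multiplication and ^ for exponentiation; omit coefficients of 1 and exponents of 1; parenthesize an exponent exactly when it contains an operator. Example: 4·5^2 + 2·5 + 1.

(0) 10|_4 = 2·4 + 2 ↦ 2·5 + 2|_5 = 12 ⇒ 11
(1) 11|_5 = 2·5 + 1 ↦ 2·6 + 1|_6 = 13 ⇒ 12

2·5 + 1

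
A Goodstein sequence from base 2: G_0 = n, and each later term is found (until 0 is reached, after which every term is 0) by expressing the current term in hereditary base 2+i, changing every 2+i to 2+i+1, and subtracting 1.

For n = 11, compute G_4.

11 —HB2→ 2^(2 + 1) + 2 + 1 —bump→ 3^(3 + 1) + 3 + 1 = 85 —(−1)→ 84
84 —HB3→ 3^(3 + 1) + 3 —bump→ 4^(4 + 1) + 4 = 1028 —(−1)→ 1027
1027 —HB4→ 4^(4 + 1) + 3 —bump→ 5^(5 + 1) + 3 = 15628 —(−1)→ 15627
15627 —HB5→ 5^(5 + 1) + 2 —bump→ 6^(6 + 1) + 2 = 279938 —(−1)→ 279937
279937 —HB6→ 6^(6 + 1) + 1 —bump→ 7^(7 + 1) + 1 = 5764802 —(−1)→ 5764801

279937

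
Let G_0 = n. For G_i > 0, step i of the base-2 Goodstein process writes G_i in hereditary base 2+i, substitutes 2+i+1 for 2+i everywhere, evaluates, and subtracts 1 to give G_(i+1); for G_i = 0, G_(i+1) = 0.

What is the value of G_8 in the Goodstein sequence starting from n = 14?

100000555551

G_0 = 14. HB_2(14) = 2^(2 + 1) + 2^2 + 2. Bump = 111. G_1 = 110.
G_1 = 110. HB_3(110) = 3^(3 + 1) + 3^3 + 2. Bump = 1282. G_2 = 1281.
G_2 = 1281. HB_4(1281) = 4^(4 + 1) + 4^4 + 1. Bump = 18751. G_3 = 18750.
G_3 = 18750. HB_5(18750) = 5^(5 + 1) + 5^5. Bump = 326592. G_4 = 326591.
G_4 = 326591. HB_6(326591) = 6^(6 + 1) + 5·6^5 + 5·6^4 + 5·6^3 + 5·6^2 + 5·6 + 5. Bump = 5862841. G_5 = 5862840.
G_5 = 5862840. HB_7(5862840) = 7^(7 + 1) + 5·7^5 + 5·7^4 + 5·7^3 + 5·7^2 + 5·7 + 4. Bump = 134404972. G_6 = 134404971.
G_6 = 134404971. HB_8(134404971) = 8^(8 + 1) + 5·8^5 + 5·8^4 + 5·8^3 + 5·8^2 + 5·8 + 3. Bump = 3487116549. G_7 = 3487116548.
G_7 = 3487116548. HB_9(3487116548) = 9^(9 + 1) + 5·9^5 + 5·9^4 + 5·9^3 + 5·9^2 + 5·9 + 2. Bump = 100000555552. G_8 = 100000555551.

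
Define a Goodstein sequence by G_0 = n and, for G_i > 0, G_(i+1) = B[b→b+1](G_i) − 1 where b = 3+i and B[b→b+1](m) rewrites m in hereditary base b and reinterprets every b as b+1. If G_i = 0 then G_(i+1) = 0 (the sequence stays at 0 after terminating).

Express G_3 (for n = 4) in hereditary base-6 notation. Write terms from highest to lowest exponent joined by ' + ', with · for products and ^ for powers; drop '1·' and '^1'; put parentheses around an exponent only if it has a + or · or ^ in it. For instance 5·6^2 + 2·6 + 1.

[0] 4 ≡ 3 + 1 (base 3). Lift 4: 5. −1: 4.
[1] 4 ≡ 4 (base 4). Lift 5: 5. −1: 4.
[2] 4 ≡ 4 (base 5). Lift 6: 4. −1: 3.
[3] 3 ≡ 3 (base 6). Lift 7: 3. −1: 2.

3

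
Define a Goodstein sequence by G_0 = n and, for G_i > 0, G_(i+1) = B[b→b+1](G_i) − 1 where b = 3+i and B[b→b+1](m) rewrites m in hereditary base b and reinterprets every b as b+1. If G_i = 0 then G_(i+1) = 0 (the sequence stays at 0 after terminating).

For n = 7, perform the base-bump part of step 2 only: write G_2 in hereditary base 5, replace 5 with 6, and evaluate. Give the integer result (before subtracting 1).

i=0: 7 = 2·3 + 1 (b=3); 3→4: 2·4 + 1 = 9; 9−1 = 8
i=1: 8 = 2·4 (b=4); 4→5: 2·5 = 10; 10−1 = 9

10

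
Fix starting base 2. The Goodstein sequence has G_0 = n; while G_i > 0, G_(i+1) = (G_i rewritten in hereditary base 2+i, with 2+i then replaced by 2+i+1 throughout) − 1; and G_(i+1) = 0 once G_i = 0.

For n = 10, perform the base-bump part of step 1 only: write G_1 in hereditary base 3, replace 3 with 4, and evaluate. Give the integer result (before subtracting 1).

step 0: 10 = 2^(2 + 1) + 2; sub 3 for 2: 3^(3 + 1) + 3; = 84; G_1 = 84−1 = 83
step 1: 83 = 3^(3 + 1) + 2; sub 4 for 3: 4^(4 + 1) + 2; = 1026; G_2 = 1026−1 = 1025

1026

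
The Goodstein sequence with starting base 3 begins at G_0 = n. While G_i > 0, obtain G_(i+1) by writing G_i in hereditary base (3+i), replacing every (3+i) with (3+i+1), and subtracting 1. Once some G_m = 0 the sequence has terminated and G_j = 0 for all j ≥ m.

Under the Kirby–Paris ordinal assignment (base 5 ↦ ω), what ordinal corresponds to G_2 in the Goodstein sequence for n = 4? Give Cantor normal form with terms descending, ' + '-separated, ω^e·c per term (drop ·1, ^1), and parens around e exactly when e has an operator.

[0] 4 ≡ 3 + 1 (base 3). Lift 4: 5. −1: 4.
[1] 4 ≡ 4 (base 4). Lift 5: 5. −1: 4.

4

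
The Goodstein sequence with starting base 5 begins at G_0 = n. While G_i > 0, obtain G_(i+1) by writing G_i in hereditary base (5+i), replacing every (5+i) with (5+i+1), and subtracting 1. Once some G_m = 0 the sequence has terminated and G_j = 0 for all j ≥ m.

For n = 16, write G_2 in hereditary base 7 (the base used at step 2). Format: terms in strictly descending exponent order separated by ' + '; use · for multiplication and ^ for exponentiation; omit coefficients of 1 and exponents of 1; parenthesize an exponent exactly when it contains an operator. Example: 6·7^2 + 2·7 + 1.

G_0=16  [base 5] 3·5 + 1  →[5↦6]→  3·6 + 1 = 19  −1 ⇒ G_1=18
G_1=18  [base 6] 3·6  →[6↦7]→  3·7 = 21  −1 ⇒ G_2=20

2·7 + 6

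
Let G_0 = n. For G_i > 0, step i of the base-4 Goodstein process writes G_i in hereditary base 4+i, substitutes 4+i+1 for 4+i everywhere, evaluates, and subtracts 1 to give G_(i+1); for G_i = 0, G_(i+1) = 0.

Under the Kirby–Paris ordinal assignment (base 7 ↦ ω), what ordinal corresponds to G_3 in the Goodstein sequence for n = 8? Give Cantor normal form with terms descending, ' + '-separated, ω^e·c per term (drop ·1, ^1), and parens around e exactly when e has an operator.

ω + 2

step 0: 8 = 2·4; sub 5 for 4: 2·5; = 10; G_1 = 10−1 = 9
step 1: 9 = 5 + 4; sub 6 for 5: 6 + 4; = 10; G_2 = 10−1 = 9
step 2: 9 = 6 + 3; sub 7 for 6: 7 + 3; = 10; G_3 = 10−1 = 9
step 3: 9 = 7 + 2; sub 8 for 7: 8 + 2; = 10; G_4 = 10−1 = 9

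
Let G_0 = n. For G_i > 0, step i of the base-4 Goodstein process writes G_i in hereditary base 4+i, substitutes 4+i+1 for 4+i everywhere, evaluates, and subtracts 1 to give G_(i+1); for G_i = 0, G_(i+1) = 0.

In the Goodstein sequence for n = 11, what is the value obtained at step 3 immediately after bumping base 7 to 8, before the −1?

G_0 = 11. HB_4(11) = 2·4 + 3. Bump = 13. G_1 = 12.
G_1 = 12. HB_5(12) = 2·5 + 2. Bump = 14. G_2 = 13.
G_2 = 13. HB_6(13) = 2·6 + 1. Bump = 15. G_3 = 14.
G_3 = 14. HB_7(14) = 2·7. Bump = 16. G_4 = 15.

16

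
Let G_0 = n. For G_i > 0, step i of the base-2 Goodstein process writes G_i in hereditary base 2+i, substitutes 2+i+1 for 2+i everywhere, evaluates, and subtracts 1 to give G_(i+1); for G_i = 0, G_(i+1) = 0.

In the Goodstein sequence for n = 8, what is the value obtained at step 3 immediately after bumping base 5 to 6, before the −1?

93396

(0) 8|_2 = 2^(2 + 1) ↦ 3^(3 + 1)|_3 = 81 ⇒ 80
(1) 80|_3 = 2·3^3 + 2·3^2 + 2·3 + 2 ↦ 2·4^4 + 2·4^2 + 2·4 + 2|_4 = 554 ⇒ 553
(2) 553|_4 = 2·4^4 + 2·4^2 + 2·4 + 1 ↦ 2·5^5 + 2·5^2 + 2·5 + 1|_5 = 6311 ⇒ 6310
(3) 6310|_5 = 2·5^5 + 2·5^2 + 2·5 ↦ 2·6^6 + 2·6^2 + 2·6|_6 = 93396 ⇒ 93395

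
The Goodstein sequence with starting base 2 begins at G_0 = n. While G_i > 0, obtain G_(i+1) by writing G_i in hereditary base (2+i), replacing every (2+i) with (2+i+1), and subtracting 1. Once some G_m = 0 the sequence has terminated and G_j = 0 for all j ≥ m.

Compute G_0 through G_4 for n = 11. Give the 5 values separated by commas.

[0] 11 ≡ 2^(2 + 1) + 2 + 1 (base 2). Lift 3: 85. −1: 84.
[1] 84 ≡ 3^(3 + 1) + 3 (base 3). Lift 4: 1028. −1: 1027.
[2] 1027 ≡ 4^(4 + 1) + 3 (base 4). Lift 5: 15628. −1: 15627.
[3] 15627 ≡ 5^(5 + 1) + 2 (base 5). Lift 6: 279938. −1: 279937.

11, 84, 1027, 15627, 279937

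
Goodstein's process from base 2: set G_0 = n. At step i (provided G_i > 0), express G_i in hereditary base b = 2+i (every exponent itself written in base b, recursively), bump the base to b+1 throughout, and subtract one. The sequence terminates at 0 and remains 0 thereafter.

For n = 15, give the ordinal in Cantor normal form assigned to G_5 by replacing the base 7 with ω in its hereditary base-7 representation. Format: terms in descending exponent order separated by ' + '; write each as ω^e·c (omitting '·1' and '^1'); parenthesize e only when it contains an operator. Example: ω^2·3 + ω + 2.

G_0=15  [base 2] 2^(2 + 1) + 2^2 + 2 + 1  →[2↦3]→  3^(3 + 1) + 3^3 + 3 + 1 = 112  −1 ⇒ G_1=111
G_1=111  [base 3] 3^(3 + 1) + 3^3 + 3  →[3↦4]→  4^(4 + 1) + 4^4 + 4 = 1284  −1 ⇒ G_2=1283
G_2=1283  [base 4] 4^(4 + 1) + 4^4 + 3  →[4↦5]→  5^(5 + 1) + 5^5 + 3 = 18753  −1 ⇒ G_3=18752
G_3=18752  [base 5] 5^(5 + 1) + 5^5 + 2  →[5↦6]→  6^(6 + 1) + 6^6 + 2 = 326594  −1 ⇒ G_4=326593
G_4=326593  [base 6] 6^(6 + 1) + 6^6 + 1  →[6↦7]→  7^(7 + 1) + 7^7 + 1 = 6588345  −1 ⇒ G_5=6588344
G_5=6588344  [base 7] 7^(7 + 1) + 7^7  →[7↦8]→  8^(8 + 1) + 8^8 = 150994944  −1 ⇒ G_6=150994943

ω^(ω + 1) + ω^ω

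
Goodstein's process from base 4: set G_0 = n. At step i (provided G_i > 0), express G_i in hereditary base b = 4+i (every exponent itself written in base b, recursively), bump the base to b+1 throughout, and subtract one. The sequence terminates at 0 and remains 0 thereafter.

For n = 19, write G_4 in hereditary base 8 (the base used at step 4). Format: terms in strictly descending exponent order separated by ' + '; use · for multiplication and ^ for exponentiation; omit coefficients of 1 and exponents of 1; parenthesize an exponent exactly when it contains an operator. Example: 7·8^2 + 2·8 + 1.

i=0: 19 = 4^2 + 3 (b=4); 4→5: 5^2 + 3 = 28; 28−1 = 27
i=1: 27 = 5^2 + 2 (b=5); 5→6: 6^2 + 2 = 38; 38−1 = 37
i=2: 37 = 6^2 + 1 (b=6); 6→7: 7^2 + 1 = 50; 50−1 = 49
i=3: 49 = 7^2 (b=7); 7→8: 8^2 = 64; 64−1 = 63
i=4: 63 = 7·8 + 7 (b=8); 8→9: 7·9 + 7 = 70; 70−1 = 69

7·8 + 7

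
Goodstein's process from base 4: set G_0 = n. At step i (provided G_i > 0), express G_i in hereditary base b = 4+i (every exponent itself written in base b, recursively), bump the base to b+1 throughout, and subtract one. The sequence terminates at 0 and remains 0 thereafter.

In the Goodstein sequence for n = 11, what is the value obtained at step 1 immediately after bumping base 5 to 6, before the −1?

[0] 11 ≡ 2·4 + 3 (base 4). Lift 5: 13. −1: 12.
[1] 12 ≡ 2·5 + 2 (base 5). Lift 6: 14. −1: 13.

14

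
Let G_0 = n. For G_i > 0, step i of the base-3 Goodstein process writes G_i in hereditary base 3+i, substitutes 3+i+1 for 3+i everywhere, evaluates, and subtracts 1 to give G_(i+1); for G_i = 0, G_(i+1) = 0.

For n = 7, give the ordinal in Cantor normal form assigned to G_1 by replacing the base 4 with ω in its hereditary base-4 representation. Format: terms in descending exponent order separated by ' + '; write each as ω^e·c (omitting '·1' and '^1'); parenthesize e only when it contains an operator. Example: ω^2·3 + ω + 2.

G_0 = 7. HB_3(7) = 2·3 + 1. Bump = 9. G_1 = 8.
G_1 = 8. HB_4(8) = 2·4. Bump = 10. G_2 = 9.

ω·2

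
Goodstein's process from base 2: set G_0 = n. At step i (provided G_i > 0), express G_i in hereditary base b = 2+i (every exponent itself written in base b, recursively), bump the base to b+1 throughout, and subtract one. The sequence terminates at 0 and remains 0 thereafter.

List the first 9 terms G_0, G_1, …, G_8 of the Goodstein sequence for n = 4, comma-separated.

4, 26, 41, 60, 83, 109, 139, 173, 211

base 2: 4 = 2^2; at 3: 3^3 = 27; next = 26
base 3: 26 = 2·3^2 + 2·3 + 2; at 4: 2·4^2 + 2·4 + 2 = 42; next = 41
base 4: 41 = 2·4^2 + 2·4 + 1; at 5: 2·5^2 + 2·5 + 1 = 61; next = 60
base 5: 60 = 2·5^2 + 2·5; at 6: 2·6^2 + 2·6 = 84; next = 83
base 6: 83 = 2·6^2 + 6 + 5; at 7: 2·7^2 + 7 + 5 = 110; next = 109
base 7: 109 = 2·7^2 + 7 + 4; at 8: 2·8^2 + 8 + 4 = 140; next = 139
base 8: 139 = 2·8^2 + 8 + 3; at 9: 2·9^2 + 9 + 3 = 174; next = 173
base 9: 173 = 2·9^2 + 9 + 2; at 10: 2·10^2 + 10 + 2 = 212; next = 211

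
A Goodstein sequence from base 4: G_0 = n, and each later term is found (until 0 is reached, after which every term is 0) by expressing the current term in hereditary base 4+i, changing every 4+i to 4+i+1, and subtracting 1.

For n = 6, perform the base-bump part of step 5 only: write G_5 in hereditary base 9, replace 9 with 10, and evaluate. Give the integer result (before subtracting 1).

4

[0] 6 ≡ 4 + 2 (base 4). Lift 5: 7. −1: 6.
[1] 6 ≡ 5 + 1 (base 5). Lift 6: 7. −1: 6.
[2] 6 ≡ 6 (base 6). Lift 7: 7. −1: 6.
[3] 6 ≡ 6 (base 7). Lift 8: 6. −1: 5.
[4] 5 ≡ 5 (base 8). Lift 9: 5. −1: 4.
[5] 4 ≡ 4 (base 9). Lift 10: 4. −1: 3.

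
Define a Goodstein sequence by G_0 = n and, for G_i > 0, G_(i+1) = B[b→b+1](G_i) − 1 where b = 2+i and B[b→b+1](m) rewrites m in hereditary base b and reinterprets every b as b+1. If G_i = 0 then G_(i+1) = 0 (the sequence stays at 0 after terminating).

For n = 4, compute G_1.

26

G_0=4  [base 2] 2^2  →[2↦3]→  3^3 = 27  −1 ⇒ G_1=26
G_1=26  [base 3] 2·3^2 + 2·3 + 2  →[3↦4]→  2·4^2 + 2·4 + 2 = 42  −1 ⇒ G_2=41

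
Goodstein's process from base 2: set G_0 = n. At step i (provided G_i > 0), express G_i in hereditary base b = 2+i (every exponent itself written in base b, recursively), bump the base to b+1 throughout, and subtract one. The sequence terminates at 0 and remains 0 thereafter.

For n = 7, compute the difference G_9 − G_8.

72273438

7 —HB2→ 2^2 + 2 + 1 —bump→ 3^3 + 3 + 1 = 31 —(−1)→ 30
30 —HB3→ 3^3 + 3 —bump→ 4^4 + 4 = 260 —(−1)→ 259
259 —HB4→ 4^4 + 3 —bump→ 5^5 + 3 = 3128 —(−1)→ 3127
3127 —HB5→ 5^5 + 2 —bump→ 6^6 + 2 = 46658 —(−1)→ 46657
46657 —HB6→ 6^6 + 1 —bump→ 7^7 + 1 = 823544 —(−1)→ 823543
823543 —HB7→ 7^7 —bump→ 8^8 = 16777216 —(−1)→ 16777215
16777215 —HB8→ 7·8^7 + 7·8^6 + 7·8^5 + 7·8^4 + 7·8^3 + 7·8^2 + 7·8 + 7 —bump→ 7·9^7 + 7·9^6 + 7·9^5 + 7·9^4 + 7·9^3 + 7·9^2 + 7·9 + 7 = 37665880 —(−1)→ 37665879
37665879 —HB9→ 7·9^7 + 7·9^6 + 7·9^5 + 7·9^4 + 7·9^3 + 7·9^2 + 7·9 + 6 —bump→ 7·10^7 + 7·10^6 + 7·10^5 + 7·10^4 + 7·10^3 + 7·10^2 + 7·10 + 6 = 77777776 —(−1)→ 77777775
77777775 —HB10→ 7·10^7 + 7·10^6 + 7·10^5 + 7·10^4 + 7·10^3 + 7·10^2 + 7·10 + 5 —bump→ 7·11^7 + 7·11^6 + 7·11^5 + 7·11^4 + 7·11^3 + 7·11^2 + 7·11 + 5 = 150051214 —(−1)→ 150051213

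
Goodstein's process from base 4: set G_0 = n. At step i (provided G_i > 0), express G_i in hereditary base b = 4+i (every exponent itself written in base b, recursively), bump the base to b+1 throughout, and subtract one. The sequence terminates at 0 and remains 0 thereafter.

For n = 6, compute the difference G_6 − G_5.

6 —HB4→ 4 + 2 —bump→ 5 + 2 = 7 —(−1)→ 6
6 —HB5→ 5 + 1 —bump→ 6 + 1 = 7 —(−1)→ 6
6 —HB6→ 6 —bump→ 7 = 7 —(−1)→ 6
6 —HB7→ 6 —bump→ 6 = 6 —(−1)→ 5
5 —HB8→ 5 —bump→ 5 = 5 —(−1)→ 4
4 —HB9→ 4 —bump→ 4 = 4 —(−1)→ 3

-1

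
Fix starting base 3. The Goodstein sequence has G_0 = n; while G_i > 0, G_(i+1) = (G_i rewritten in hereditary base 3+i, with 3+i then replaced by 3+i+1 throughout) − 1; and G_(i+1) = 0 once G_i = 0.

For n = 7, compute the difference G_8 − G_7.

-1

i=0: 7 = 2·3 + 1 (b=3); 3→4: 2·4 + 1 = 9; 9−1 = 8
i=1: 8 = 2·4 (b=4); 4→5: 2·5 = 10; 10−1 = 9
i=2: 9 = 5 + 4 (b=5); 5→6: 6 + 4 = 10; 10−1 = 9
i=3: 9 = 6 + 3 (b=6); 6→7: 7 + 3 = 10; 10−1 = 9
i=4: 9 = 7 + 2 (b=7); 7→8: 8 + 2 = 10; 10−1 = 9
i=5: 9 = 8 + 1 (b=8); 8→9: 9 + 1 = 10; 10−1 = 9
i=6: 9 = 9 (b=9); 9→10: 10 = 10; 10−1 = 9
i=7: 9 = 9 (b=10); 10→11: 9 = 9; 9−1 = 8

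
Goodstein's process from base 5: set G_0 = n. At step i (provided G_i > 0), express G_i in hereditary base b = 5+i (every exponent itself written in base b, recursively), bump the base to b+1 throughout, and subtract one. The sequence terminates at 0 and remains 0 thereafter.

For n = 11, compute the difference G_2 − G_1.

(0) 11|_5 = 2·5 + 1 ↦ 2·6 + 1|_6 = 13 ⇒ 12
(1) 12|_6 = 2·6 ↦ 2·7|_7 = 14 ⇒ 13

1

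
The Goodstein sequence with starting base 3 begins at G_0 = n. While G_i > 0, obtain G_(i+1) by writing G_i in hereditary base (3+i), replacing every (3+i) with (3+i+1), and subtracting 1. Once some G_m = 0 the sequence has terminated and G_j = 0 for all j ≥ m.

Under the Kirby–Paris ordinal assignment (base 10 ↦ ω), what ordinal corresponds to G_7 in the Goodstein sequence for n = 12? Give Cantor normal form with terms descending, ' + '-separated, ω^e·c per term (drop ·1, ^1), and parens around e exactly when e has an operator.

i=0: 12 = 3^2 + 3 (b=3); 3→4: 4^2 + 4 = 20; 20−1 = 19
i=1: 19 = 4^2 + 3 (b=4); 4→5: 5^2 + 3 = 28; 28−1 = 27
i=2: 27 = 5^2 + 2 (b=5); 5→6: 6^2 + 2 = 38; 38−1 = 37
i=3: 37 = 6^2 + 1 (b=6); 6→7: 7^2 + 1 = 50; 50−1 = 49
i=4: 49 = 7^2 (b=7); 7→8: 8^2 = 64; 64−1 = 63
i=5: 63 = 7·8 + 7 (b=8); 8→9: 7·9 + 7 = 70; 70−1 = 69
i=6: 69 = 7·9 + 6 (b=9); 9→10: 7·10 + 6 = 76; 76−1 = 75
i=7: 75 = 7·10 + 5 (b=10); 10→11: 7·11 + 5 = 82; 82−1 = 81

ω·7 + 5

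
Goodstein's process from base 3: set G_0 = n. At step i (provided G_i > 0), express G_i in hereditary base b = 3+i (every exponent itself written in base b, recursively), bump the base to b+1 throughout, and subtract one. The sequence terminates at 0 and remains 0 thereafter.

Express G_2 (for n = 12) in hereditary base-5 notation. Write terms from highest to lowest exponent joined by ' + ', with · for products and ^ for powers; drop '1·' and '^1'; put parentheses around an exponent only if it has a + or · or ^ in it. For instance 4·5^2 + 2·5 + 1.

5^2 + 2

12 —HB3→ 3^2 + 3 —bump→ 4^2 + 4 = 20 —(−1)→ 19
19 —HB4→ 4^2 + 3 —bump→ 5^2 + 3 = 28 —(−1)→ 27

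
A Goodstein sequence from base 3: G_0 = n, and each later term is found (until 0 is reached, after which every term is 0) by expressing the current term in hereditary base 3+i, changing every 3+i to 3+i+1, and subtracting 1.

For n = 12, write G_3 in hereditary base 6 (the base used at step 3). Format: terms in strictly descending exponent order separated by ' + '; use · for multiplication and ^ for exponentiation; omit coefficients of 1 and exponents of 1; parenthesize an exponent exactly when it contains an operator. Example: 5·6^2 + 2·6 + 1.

6^2 + 1

12 —HB3→ 3^2 + 3 —bump→ 4^2 + 4 = 20 —(−1)→ 19
19 —HB4→ 4^2 + 3 —bump→ 5^2 + 3 = 28 —(−1)→ 27
27 —HB5→ 5^2 + 2 —bump→ 6^2 + 2 = 38 —(−1)→ 37
37 —HB6→ 6^2 + 1 —bump→ 7^2 + 1 = 50 —(−1)→ 49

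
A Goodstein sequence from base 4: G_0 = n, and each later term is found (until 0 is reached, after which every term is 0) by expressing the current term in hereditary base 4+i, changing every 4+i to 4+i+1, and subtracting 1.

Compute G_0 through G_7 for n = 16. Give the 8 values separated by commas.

16, 24, 27, 30, 33, 36, 39, 41

16 —HB4→ 4^2 —bump→ 5^2 = 25 —(−1)→ 24
24 —HB5→ 4·5 + 4 —bump→ 4·6 + 4 = 28 —(−1)→ 27
27 —HB6→ 4·6 + 3 —bump→ 4·7 + 3 = 31 —(−1)→ 30
30 —HB7→ 4·7 + 2 —bump→ 4·8 + 2 = 34 —(−1)→ 33
33 —HB8→ 4·8 + 1 —bump→ 4·9 + 1 = 37 —(−1)→ 36
36 —HB9→ 4·9 —bump→ 4·10 = 40 —(−1)→ 39
39 —HB10→ 3·10 + 9 —bump→ 3·11 + 9 = 42 —(−1)→ 41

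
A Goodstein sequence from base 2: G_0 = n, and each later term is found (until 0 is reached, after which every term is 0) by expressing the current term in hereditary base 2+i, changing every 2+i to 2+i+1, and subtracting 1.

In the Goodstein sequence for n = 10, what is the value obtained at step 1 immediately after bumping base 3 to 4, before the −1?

1026

[0] 10 ≡ 2^(2 + 1) + 2 (base 2). Lift 3: 84. −1: 83.
[1] 83 ≡ 3^(3 + 1) + 2 (base 3). Lift 4: 1026. −1: 1025.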